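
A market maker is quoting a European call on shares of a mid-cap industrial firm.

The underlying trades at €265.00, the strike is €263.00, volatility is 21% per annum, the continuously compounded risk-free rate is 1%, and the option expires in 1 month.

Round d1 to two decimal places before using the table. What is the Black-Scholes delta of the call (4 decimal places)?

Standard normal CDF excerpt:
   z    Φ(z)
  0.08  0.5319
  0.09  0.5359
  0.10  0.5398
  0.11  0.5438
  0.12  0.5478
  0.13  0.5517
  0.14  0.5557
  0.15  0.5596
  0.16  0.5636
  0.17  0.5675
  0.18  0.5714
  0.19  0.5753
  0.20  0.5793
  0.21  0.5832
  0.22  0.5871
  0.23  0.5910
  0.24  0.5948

0.5675

T = 0.08333;  σ√T = 0.0606
d₁ = [ln(265/263) + (0.01 + 0.21²/2)·0.08333] / 0.0606 = [0.0076 + 0.0027] / 0.0606 = 0.1690 ≈ 0.17
N(d₁) = N(0.17) = 0.5675
Δ_call = N(d₁) = 0.5675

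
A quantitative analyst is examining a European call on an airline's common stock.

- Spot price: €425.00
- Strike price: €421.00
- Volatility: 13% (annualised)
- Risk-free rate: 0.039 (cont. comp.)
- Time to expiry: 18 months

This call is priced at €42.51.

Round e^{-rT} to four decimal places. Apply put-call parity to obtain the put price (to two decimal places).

€14.60

e^(−rT) = e^(−0.039·1.5) = 0.9432
Put-call parity: C − P = S − K·e^(−rT) = 425 − 421·0.9432 = 425 − 397.0872 = 27.9128
P = C − (C − P) = 42.51 − (27.9128) = 14.5972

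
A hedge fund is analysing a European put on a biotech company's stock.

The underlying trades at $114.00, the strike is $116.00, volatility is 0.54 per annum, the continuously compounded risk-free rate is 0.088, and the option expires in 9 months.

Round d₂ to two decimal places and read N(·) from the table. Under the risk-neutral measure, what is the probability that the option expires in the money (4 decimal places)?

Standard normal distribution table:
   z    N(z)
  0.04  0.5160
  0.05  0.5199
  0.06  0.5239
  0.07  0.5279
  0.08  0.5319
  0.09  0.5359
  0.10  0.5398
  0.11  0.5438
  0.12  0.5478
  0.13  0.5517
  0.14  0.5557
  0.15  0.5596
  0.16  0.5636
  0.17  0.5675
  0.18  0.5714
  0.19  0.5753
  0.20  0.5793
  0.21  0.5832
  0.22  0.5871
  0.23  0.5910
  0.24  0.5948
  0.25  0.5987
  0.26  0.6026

0.5517

T = 0.75;  σ√T = 0.4677
ln(S/K) + (r + σ²/2)T = ln(114/116) + (0.088 + 0.54²/2)·0.75 = -0.0174 + 0.1754 = 0.1580
d₁ = 0.1580 / 0.4677 = 0.3378 ≈ 0.34
d₂ = d₁ − σ√T = 0.3378 − 0.4677 = -0.1299 ≈ -0.13
Pr(exercise) under Q = N(−d₂) = N(0.13) = 0.5517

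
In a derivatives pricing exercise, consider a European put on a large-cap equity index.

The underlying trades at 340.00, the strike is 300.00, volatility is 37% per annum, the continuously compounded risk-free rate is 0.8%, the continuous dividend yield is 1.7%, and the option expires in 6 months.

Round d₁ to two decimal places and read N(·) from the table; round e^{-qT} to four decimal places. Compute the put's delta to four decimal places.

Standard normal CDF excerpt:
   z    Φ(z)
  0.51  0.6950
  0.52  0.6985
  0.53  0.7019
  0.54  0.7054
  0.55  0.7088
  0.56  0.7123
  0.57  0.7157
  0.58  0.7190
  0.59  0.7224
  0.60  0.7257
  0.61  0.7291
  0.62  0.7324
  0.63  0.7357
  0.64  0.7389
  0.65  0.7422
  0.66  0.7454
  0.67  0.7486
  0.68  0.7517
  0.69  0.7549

-0.2752

σ√T = 0.37·√0.5 = 0.2616
d₁ = [ln(340/300) + (0.008 − 0.017 + 0.37²/2)·0.5] / 0.2616 = [0.1252 + 0.0297] / 0.2616 = 0.5920 which rounds to 0.59
N(d₁) = N(0.59) = 0.7224
Δ_put = e^(−qT)·(N(d₁) − 1) = 0.9915·(0.7224 − 1) = -0.2752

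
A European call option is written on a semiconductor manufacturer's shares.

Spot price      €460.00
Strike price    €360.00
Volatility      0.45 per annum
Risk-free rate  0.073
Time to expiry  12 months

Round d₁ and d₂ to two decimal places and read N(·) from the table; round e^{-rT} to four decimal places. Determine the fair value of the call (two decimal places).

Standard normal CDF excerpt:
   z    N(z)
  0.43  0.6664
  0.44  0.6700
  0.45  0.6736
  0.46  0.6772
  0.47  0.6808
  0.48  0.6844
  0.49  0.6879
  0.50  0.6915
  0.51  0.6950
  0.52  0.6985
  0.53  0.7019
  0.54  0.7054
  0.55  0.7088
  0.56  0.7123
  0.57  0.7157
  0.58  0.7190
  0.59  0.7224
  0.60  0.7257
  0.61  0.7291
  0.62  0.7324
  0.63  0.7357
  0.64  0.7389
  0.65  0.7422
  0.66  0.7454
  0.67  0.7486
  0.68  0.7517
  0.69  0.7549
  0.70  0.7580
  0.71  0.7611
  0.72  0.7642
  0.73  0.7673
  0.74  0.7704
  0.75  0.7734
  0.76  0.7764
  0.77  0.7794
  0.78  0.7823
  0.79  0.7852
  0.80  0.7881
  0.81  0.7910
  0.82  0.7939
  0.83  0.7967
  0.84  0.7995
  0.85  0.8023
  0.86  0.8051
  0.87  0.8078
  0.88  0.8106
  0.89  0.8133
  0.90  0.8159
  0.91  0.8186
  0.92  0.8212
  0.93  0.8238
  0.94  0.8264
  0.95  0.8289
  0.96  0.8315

€149.91

σ√T = 0.45 × 1.0000 = 0.4500
d₁ = [ln(460/360) + (0.073 + ½·0.45²)·1] / (σ√T) = (0.2451 + 0.1743) / 0.4500 = 0.9319 ≈ 0.93
d₂ = 0.9319 − 0.4500 = 0.4819 ≈ 0.48
e^(−rT) = e^(−0.073·1) = 0.9296
C = 460·N(0.93) − 360·0.9296·N(0.48) = 460·0.8238 − 360·0.9296·0.6844 = 378.9480 − 229.0386 = 149.9094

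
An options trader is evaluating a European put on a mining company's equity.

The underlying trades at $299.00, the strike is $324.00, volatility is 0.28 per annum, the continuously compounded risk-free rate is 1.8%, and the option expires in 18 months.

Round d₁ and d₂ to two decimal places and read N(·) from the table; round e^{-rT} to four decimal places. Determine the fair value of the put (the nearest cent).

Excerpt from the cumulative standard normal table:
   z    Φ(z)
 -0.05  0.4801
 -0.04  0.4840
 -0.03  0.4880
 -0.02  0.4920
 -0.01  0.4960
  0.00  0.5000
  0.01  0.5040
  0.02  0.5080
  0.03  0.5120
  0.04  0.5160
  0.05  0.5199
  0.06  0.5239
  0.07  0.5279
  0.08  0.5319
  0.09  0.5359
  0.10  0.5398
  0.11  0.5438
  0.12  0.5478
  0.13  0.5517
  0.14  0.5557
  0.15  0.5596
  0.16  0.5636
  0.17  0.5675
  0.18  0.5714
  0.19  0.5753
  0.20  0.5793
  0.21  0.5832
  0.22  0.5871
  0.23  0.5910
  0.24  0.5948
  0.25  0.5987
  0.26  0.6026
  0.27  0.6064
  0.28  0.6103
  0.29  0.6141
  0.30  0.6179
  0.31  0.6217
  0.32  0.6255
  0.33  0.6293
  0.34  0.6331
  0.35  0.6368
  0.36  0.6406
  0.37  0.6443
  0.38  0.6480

$51.36

T = 1.5;  σ√T = 0.3429
d₁ = [ln(299/324) + (0.018 + ½·0.28²)·1.5] / (σ√T) = (-0.0803 + 0.0858) / 0.3429 = 0.0160 which rounds to 0.02
d₂ = 0.0160 − 0.3429 = -0.3269 which rounds to -0.33
exp(−rT) = exp(−0.018·1.5) = 0.9734
P = 324·0.9734·N(0.33) − 299·N(-0.02) = 324·0.9734·0.6293 − 299·0.4920 = 198.4696 − 147.1080 = 51.3616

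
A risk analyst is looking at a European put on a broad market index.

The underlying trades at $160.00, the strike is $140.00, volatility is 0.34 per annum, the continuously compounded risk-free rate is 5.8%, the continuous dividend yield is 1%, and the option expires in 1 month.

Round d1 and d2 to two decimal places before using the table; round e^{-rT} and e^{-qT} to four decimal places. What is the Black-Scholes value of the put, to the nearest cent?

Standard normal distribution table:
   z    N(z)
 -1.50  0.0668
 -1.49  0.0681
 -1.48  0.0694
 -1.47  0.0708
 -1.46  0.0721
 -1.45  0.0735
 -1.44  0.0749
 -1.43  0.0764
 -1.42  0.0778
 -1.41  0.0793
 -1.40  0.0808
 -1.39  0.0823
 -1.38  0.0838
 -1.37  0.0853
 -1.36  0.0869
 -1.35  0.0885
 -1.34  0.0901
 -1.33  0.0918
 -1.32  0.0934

σ√T = 0.34 × 0.2887 = 0.0981
d₁ = [ln(160/140) + (0.058 − 0.01 + ½·0.34²)·0.08333] / (σ√T) = (0.1335 + 0.0088) / 0.0981 = 1.4503 → 1.45
d₂ = 1.4503 − 0.0981 = 1.3522 → 1.35
e^(−qT) = e^(−0.01·0.08333) = 0.9992;  e^(−rT) = e^(−0.058·0.08333) = 0.9952
N(−d₂) = N(-1.35) = 0.0885;  N(−d₁) = N(-1.45) = 0.0735
P = 140·0.9952·0.0885 − 160·0.9992·0.0735 = 12.3305 − 11.7506 = 0.5799

$0.58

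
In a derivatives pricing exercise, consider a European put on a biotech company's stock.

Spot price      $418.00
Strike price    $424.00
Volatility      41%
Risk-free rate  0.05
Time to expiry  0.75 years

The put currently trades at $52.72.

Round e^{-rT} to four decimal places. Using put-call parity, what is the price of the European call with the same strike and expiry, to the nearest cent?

exp(−rT) = exp(−0.05·0.75) = 0.9632
Put-call parity: C − P = S − K·e^(−rT) = 418 − 424·0.9632 = 418 − 408.3968 = 9.6032
C = P + (C − P) = 52.72 + (9.6032) = 62.3232

$62.32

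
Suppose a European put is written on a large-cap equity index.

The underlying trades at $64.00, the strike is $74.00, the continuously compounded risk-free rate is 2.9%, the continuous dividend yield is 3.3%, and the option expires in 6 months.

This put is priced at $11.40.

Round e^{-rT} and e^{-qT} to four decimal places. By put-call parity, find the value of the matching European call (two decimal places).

$1.42

e^(−qT) = e^(−0.033·0.5) = 0.9836;  e^(−rT) = e^(−0.029·0.5) = 0.9856
Put-call parity: C − P = S·e^(−qT) − K·e^(−rT) = 64·0.9836 − 74·0.9856 = 62.9504 − 72.9344 = -9.9840
C = P + (C − P) = 11.40 + (-9.9840) = 1.4160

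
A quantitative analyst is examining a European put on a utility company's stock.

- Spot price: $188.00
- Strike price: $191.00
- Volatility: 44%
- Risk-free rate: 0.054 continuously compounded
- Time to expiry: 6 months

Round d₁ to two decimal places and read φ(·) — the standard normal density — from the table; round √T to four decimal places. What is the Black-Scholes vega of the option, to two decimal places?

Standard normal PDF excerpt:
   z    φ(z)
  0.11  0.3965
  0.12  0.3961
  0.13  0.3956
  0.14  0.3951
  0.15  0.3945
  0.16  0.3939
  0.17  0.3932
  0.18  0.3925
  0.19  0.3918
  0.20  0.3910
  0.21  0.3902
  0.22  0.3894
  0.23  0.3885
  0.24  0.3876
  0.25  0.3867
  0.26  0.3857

σ√T = 0.44·√0.5 = 0.3111
d₁ = [ln(188/191) + (0.054 + 0.44²/2)·0.5] / 0.3111 = [-0.0158 + 0.0754] / 0.3111 = 0.1915 which rounds to 0.19
√T = √0.5 = 0.7071
φ(d₁) = φ(0.19) = 0.3918
vega = S·φ(d₁)·√T = 188·0.3918·0.7071 = 52.0839

52.08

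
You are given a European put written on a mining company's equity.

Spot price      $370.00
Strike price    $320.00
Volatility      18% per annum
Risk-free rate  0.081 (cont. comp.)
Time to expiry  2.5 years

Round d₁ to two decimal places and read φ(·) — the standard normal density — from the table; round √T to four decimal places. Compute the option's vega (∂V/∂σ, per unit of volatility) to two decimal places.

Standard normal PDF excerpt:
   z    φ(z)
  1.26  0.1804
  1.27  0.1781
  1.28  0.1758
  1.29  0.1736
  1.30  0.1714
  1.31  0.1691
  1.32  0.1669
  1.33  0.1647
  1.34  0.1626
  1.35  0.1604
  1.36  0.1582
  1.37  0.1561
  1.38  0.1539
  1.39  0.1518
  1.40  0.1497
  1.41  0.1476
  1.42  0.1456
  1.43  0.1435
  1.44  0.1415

92.55

σ√T = 0.18 × 1.5811 = 0.2846
d₁ = [ln(370/320) + (0.081 + ½·0.18²)·2.5] / (σ√T) = (0.1452 + 0.2430) / 0.2846 = 1.3639 ≈ 1.36
√T = √2.5 = 1.5811
φ(d₁) = φ(1.36) = 0.1582
vega = S·φ(d₁)·√T = 370·0.1582·1.5811 = 92.5481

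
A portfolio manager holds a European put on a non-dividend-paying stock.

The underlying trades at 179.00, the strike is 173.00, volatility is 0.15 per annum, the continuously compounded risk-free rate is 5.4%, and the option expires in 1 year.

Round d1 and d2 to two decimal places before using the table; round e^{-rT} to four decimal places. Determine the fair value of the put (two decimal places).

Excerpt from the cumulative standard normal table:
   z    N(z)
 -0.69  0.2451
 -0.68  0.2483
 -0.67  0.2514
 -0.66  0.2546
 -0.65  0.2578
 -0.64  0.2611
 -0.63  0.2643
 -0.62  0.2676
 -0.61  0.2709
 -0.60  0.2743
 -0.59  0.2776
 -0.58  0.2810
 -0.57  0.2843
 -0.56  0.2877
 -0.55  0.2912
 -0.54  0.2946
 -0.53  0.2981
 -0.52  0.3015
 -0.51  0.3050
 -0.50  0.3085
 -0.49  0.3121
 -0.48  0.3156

σ√T = 0.15 × 1.0000 = 0.1500
d₁ = [ln(179/173) + (0.054 + 0.15²/2)·1] / 0.1500 = [0.0341 + 0.0653] / 0.1500 = 0.6623 ≈ 0.66
d₂ = d₁ − σ√T = 0.6623 − 0.1500 = 0.5123 ≈ 0.51
e^(−rT) = e^(−0.054·1) = 0.9474
P = 173·0.9474·N(-0.51) − 179·N(-0.66) = 173·0.9474·0.3050 − 179·0.2546 = 49.9896 − 45.5734 = 4.4162

4.42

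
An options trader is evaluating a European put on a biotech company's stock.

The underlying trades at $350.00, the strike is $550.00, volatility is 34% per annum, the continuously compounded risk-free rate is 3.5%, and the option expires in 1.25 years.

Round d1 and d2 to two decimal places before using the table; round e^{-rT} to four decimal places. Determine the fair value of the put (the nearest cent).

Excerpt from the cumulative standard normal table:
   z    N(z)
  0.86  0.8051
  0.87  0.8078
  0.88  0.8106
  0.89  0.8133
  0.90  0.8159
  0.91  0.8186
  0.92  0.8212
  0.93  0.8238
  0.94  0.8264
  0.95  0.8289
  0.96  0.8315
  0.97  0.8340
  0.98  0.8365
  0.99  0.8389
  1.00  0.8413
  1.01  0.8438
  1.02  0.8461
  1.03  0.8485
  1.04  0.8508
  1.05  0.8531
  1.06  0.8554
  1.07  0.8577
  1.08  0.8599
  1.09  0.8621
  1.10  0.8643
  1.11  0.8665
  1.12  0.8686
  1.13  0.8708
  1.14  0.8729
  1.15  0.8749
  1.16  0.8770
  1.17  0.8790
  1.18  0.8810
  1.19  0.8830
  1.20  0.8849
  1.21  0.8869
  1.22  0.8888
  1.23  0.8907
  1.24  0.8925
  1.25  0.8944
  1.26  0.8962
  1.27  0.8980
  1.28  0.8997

T = 1.25;  σ√T = 0.3801
d₁ = [ln(350/550) + (0.035 + 0.34²/2)·1.25] / 0.3801 = [-0.4520 + 0.1160] / 0.3801 = -0.8839 ⇒ -0.88
d₂ = d₁ − σ√T = -0.8839 − 0.3801 = -1.2640 ⇒ -1.26
exp(−rT) = exp(−0.035·1.25) = 0.9572
N(−d₂) = N(1.26) = 0.8962;  N(−d₁) = N(0.88) = 0.8106
P = 550·0.9572·0.8962 − 350·0.8106 = 471.8135 − 283.7100 = 188.1035

$188.10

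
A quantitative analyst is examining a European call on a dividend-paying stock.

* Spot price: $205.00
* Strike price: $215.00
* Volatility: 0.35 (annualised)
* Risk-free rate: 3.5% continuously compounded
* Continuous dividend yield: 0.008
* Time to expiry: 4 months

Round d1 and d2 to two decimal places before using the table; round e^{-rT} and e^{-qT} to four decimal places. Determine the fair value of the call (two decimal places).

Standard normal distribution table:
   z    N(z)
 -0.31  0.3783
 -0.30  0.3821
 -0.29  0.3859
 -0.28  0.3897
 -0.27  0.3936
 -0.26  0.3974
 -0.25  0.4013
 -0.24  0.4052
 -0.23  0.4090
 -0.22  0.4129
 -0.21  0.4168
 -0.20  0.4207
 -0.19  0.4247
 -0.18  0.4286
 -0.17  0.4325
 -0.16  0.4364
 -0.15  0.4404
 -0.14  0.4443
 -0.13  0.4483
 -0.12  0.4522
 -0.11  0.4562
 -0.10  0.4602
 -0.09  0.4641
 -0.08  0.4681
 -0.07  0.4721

T = 0.3333;  σ√T = 0.2021
d₁ = [ln(205/215) + (0.035 − 0.008 + 0.35²/2)·0.3333] / 0.2021 = [-0.0476 + 0.0294] / 0.2021 = -0.0901 ≈ -0.09
d₂ = d₁ − σ√T = -0.0901 − 0.2021 = -0.2922 ≈ -0.29
e^(−qT) = e^(−0.008·0.3333) = 0.9973;  e^(−rT) = e^(−0.035·0.3333) = 0.9884
N(d₁) = N(-0.09) = 0.4641;  N(d₂) = N(-0.29) = 0.3859
C = 205·0.9973·0.4641 − 215·0.9884·0.3859 = 94.8836 − 82.0061 = 12.8776

$12.88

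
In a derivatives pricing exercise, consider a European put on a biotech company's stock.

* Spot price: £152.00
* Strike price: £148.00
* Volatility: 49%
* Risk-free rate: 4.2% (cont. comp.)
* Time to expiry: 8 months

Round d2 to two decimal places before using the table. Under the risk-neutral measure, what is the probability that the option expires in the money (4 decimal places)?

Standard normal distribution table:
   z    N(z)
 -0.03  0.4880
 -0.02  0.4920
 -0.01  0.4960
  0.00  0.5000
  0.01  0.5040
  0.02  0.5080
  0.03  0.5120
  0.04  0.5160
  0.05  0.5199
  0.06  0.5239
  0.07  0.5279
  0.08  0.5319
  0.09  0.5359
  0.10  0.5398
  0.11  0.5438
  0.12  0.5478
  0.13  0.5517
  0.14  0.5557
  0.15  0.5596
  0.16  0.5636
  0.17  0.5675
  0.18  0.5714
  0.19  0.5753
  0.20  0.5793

0.5239

σ√T = 0.49·√0.6667 = 0.4001
d₁ = [ln(152/148) + (0.042 + ½·0.49²)·0.6667] / (σ√T) = (0.0267 + 0.1080) / 0.4001 = 0.3367 which rounds to 0.34
d₂ = 0.3367 − 0.4001 = -0.0634 which rounds to -0.06
Risk-neutral Pr[S_T < K] = N(−d₂) = N(0.06) = 0.5239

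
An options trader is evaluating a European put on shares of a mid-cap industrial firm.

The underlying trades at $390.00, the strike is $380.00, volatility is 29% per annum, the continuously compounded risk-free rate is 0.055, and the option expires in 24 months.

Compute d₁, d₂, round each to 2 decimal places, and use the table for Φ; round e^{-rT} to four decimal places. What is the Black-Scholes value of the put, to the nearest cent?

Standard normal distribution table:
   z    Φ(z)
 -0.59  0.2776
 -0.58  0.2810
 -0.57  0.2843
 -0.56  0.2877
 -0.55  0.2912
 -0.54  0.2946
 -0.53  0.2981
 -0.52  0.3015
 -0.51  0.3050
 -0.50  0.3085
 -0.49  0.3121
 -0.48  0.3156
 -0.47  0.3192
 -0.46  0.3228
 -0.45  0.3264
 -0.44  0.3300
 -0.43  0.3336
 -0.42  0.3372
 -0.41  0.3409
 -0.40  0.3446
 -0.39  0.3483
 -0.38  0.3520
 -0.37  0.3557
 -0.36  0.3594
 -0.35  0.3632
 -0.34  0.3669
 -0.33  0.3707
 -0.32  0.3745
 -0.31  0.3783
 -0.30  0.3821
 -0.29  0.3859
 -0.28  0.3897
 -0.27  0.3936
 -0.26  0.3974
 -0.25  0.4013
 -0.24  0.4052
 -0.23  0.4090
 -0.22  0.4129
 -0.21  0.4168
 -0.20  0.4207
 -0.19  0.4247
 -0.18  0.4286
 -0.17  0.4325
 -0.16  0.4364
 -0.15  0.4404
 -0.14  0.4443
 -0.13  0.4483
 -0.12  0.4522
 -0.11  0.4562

σ√T = 0.29 × 1.4142 = 0.4101
d₁ = [ln(390/380) + (0.055 + ½·0.29²)·2] / (σ√T) = (0.0260 + 0.1941) / 0.4101 = 0.5366 ⇒ 0.54
d₂ = 0.5366 − 0.4101 = 0.1265 ⇒ 0.13
exp(−rT) = exp(−0.055·2) = 0.8958
P = 380·0.8958·N(-0.13) − 390·N(-0.54) = 380·0.8958·0.4483 − 390·0.2946 = 152.6031 − 114.8940 = 37.7091

$37.71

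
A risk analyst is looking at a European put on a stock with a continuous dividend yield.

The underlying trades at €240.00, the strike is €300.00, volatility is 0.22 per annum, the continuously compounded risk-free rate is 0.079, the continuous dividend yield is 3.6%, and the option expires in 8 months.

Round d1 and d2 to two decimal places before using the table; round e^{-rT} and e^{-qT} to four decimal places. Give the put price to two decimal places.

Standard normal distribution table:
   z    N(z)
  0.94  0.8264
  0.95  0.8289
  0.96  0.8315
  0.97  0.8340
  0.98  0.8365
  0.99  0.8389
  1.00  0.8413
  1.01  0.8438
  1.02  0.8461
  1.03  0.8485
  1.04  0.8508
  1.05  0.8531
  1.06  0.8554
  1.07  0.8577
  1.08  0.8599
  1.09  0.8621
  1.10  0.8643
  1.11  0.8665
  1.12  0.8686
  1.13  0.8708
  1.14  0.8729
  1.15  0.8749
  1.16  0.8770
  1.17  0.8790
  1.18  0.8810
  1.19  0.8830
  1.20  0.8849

€53.61

σ√T = 0.22·√0.6667 = 0.1796
ln(S/K) + (r − q + σ²/2)T = ln(240/300) + (0.079 − 0.036 + 0.22²/2)·0.6667 = -0.2231 + 0.0448 = -0.1783
d₁ = -0.1783 / 0.1796 = -0.9928 ≈ -0.99
d₂ = d₁ − σ√T = -0.9928 − 0.1796 = -1.1725 ≈ -1.17
e^(−qT) = e^(−0.036·0.6667) = 0.9763;  e^(−rT) = e^(−0.079·0.6667) = 0.9487
P = 300·0.9487·N(1.17) − 240·0.9763·N(0.99) = 300·0.9487·0.8790 − 240·0.9763·0.8389 = 250.1722 − 196.5643 = 53.6079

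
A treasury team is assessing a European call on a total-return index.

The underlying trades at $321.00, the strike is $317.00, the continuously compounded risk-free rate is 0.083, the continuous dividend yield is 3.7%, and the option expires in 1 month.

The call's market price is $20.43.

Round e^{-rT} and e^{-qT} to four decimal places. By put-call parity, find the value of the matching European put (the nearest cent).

$15.24

exp(−qT) = exp(−0.037·0.08333) = 0.9969;  exp(−rT) = exp(−0.083·0.08333) = 0.9931
Put-call parity: C − P = S·e^(−qT) − K·e^(−rT) = 321·0.9969 − 317·0.9931 = 320.0049 − 314.8127 = 5.1922
P = C − (C − P) = 20.43 − (5.1922) = 15.2378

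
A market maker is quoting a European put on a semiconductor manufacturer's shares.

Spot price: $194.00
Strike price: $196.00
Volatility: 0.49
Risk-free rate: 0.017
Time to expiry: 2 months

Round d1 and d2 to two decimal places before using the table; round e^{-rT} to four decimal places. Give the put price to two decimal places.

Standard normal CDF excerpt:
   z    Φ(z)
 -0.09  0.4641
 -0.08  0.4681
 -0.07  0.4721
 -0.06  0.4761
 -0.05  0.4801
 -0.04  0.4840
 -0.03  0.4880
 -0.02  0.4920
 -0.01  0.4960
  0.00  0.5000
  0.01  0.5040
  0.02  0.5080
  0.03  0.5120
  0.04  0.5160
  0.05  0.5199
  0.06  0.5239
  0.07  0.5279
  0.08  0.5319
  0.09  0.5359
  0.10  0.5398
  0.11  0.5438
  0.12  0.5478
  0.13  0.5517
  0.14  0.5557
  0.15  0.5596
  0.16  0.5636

$16.25

σ√T = 0.49 × 0.4082 = 0.2000
d₁ = [ln(194/196) + (0.017 + 0.49²/2)·0.1667] / 0.2000 = [-0.0103 + 0.0228] / 0.2000 = 0.0629 ≈ 0.06
d₂ = d₁ − σ√T = 0.0629 − 0.2000 = -0.1371 ≈ -0.14
exp(−rT) = exp(−0.017·0.1667) = 0.9972
P = 196·0.9972·N(0.14) − 194·N(-0.06) = 196·0.9972·0.5557 − 194·0.4761 = 108.6122 − 92.3634 = 16.2488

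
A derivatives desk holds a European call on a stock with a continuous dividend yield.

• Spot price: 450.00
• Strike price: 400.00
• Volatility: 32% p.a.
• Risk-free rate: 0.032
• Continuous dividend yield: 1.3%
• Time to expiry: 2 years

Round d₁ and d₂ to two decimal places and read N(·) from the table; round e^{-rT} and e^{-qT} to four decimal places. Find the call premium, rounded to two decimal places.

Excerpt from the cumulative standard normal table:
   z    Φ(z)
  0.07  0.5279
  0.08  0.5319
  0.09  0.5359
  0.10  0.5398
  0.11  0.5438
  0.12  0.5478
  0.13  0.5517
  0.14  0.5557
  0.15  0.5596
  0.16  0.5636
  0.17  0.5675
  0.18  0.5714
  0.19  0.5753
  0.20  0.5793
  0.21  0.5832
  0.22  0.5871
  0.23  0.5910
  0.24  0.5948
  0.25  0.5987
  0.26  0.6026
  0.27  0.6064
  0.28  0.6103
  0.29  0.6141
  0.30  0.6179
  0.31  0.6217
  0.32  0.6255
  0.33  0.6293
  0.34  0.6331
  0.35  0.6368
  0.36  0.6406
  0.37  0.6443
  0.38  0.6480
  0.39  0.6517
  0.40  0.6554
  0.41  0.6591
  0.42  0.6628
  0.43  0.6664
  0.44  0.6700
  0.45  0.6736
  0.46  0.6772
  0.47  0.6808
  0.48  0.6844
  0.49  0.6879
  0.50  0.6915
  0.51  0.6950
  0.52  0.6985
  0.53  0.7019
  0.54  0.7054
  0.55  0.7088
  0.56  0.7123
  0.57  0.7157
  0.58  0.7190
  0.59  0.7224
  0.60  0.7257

108.25

T = 2;  σ√T = 0.4525
d₁ = [ln(450/400) + (0.032 − 0.013 + 0.32²/2)·2] / 0.4525 = [0.1178 + 0.1404] / 0.4525 = 0.5705 ≈ 0.57
d₂ = d₁ − σ√T = 0.5705 − 0.4525 = 0.1180 ≈ 0.12
exp(−qT) = exp(−0.013·2) = 0.9743;  exp(−rT) = exp(−0.032·2) = 0.9380
C = 450·0.9743·N(0.57) − 400·0.9380·N(0.12) = 450·0.9743·0.7157 − 400·0.9380·0.5478 = 313.7879 − 205.5346 = 108.2534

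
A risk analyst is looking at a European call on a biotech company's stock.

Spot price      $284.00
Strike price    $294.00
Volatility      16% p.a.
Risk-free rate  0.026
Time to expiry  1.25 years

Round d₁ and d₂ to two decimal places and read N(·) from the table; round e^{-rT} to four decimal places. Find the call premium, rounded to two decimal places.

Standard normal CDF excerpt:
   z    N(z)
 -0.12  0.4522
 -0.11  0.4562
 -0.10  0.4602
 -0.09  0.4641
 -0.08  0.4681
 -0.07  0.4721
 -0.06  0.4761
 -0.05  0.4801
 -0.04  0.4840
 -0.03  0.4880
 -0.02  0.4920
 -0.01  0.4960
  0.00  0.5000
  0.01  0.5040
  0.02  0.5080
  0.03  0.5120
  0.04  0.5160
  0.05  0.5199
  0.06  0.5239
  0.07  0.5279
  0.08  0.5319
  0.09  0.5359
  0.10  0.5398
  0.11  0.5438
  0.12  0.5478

$20.09

T = 1.25;  σ√T = 0.1789
d₁ = [ln(284/294) + (0.026 + 0.16²/2)·1.25] / 0.1789 = [-0.0346 + 0.0485] / 0.1789 = 0.0777 → 0.08
d₂ = d₁ − σ√T = 0.0777 − 0.1789 = -0.1012 → -0.10
e^(−rT) = e^(−0.026·1.25) = 0.9680
N(d₁) = N(0.08) = 0.5319;  N(d₂) = N(-0.10) = 0.4602
C = 284·0.5319 − 294·0.9680·0.4602 = 151.0596 − 130.9692 = 20.0904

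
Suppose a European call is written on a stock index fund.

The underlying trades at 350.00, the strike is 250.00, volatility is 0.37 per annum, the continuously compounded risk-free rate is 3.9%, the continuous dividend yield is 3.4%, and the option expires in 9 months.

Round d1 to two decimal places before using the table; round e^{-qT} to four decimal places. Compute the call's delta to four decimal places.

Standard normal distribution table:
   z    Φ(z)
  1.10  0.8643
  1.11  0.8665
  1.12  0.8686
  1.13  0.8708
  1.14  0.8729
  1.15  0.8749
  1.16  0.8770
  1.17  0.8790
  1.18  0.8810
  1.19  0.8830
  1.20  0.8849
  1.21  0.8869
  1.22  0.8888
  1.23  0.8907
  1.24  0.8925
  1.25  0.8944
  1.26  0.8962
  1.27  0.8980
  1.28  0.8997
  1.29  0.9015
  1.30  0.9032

σ√T = 0.37 × 0.8660 = 0.3204
ln(S/K) + (r − q + σ²/2)T = ln(350/250) + (0.039 − 0.034 + 0.37²/2)·0.75 = 0.3365 + 0.0551 = 0.3916
d₁ = 0.3916 / 0.3204 = 1.2220 ⇒ 1.22
N(d₁) = N(1.22) = 0.8888
Δ_call = exp(−qT)·N(d₁) = 0.9748·0.8888 = 0.8664

0.8664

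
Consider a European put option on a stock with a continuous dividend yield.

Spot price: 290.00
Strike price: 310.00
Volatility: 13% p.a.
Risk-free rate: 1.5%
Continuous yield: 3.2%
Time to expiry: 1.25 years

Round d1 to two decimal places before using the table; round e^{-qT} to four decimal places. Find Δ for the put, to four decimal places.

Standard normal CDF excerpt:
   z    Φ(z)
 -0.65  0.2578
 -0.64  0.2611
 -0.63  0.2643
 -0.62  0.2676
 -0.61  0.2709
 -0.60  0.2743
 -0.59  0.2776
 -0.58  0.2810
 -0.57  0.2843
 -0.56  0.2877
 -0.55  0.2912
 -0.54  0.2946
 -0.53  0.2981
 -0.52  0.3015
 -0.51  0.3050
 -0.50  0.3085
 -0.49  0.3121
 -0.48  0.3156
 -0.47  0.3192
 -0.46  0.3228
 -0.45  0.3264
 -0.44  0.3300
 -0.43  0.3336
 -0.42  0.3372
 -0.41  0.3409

-0.6744

T = 1.25;  σ√T = 0.1453
d₁ = [ln(290/310) + (0.015 − 0.032 + 0.13²/2)·1.25] / 0.1453 = [-0.0667 − 0.0107] / 0.1453 = -0.5324 → -0.53
N(d₁) = N(-0.53) = 0.2981
Δ_put = e^(−qT)·(N(d₁) − 1) = 0.9608·(0.2981 − 1) = -0.6744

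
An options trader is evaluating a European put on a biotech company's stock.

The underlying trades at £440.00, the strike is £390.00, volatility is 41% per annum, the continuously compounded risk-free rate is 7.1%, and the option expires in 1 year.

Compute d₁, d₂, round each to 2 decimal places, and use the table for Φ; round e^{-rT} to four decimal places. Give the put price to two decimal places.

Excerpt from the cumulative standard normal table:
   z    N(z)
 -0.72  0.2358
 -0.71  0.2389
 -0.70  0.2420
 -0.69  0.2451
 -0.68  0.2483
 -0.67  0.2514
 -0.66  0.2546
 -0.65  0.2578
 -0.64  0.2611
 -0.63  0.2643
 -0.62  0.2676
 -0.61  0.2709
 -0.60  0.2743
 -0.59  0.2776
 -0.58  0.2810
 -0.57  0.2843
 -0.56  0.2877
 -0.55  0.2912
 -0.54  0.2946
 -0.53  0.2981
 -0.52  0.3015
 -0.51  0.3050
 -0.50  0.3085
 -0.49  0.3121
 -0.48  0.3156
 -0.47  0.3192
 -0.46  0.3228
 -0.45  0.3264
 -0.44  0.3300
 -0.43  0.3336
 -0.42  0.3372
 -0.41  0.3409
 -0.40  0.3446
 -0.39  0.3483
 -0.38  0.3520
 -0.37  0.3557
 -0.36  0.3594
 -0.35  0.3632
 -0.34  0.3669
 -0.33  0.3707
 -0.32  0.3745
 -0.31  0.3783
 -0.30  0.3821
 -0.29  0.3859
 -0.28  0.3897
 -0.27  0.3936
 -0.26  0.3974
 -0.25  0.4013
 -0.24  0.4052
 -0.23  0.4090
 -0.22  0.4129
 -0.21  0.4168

T = 1;  σ√T = 0.4100
d₁ = [ln(440/390) + (0.071 + 0.41²/2)·1] / 0.4100 = [0.1206 + 0.1550] / 0.4100 = 0.6724 → 0.67
d₂ = d₁ − σ√T = 0.6724 − 0.4100 = 0.2624 → 0.26
e^(−rT) = e^(−0.071·1) = 0.9315
N(−d₂) = N(-0.26) = 0.3974;  N(−d₁) = N(-0.67) = 0.2514
P = 390·0.9315·0.3974 − 440·0.2514 = 144.3695 − 110.6160 = 33.7535

£33.75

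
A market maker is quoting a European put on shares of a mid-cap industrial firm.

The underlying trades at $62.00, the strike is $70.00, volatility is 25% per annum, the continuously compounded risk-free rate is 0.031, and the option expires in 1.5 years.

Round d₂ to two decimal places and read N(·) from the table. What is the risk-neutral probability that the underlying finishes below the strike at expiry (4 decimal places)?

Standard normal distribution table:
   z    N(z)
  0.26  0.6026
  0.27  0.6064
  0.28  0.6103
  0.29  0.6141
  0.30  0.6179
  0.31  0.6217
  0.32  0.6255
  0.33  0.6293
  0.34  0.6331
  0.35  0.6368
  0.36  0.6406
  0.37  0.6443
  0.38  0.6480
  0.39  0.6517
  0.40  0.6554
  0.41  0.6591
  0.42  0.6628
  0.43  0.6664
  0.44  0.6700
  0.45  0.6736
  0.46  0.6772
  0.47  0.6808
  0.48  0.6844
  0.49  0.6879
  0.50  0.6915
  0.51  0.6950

0.6554

T = 1.5;  σ√T = 0.3062
d₁ = [ln(62/70) + (0.031 + 0.25²/2)·1.5] / 0.3062 = [-0.1214 + 0.0934] / 0.3062 = -0.0914 which rounds to -0.09
d₂ = d₁ − σ√T = -0.0914 − 0.3062 = -0.3976 which rounds to -0.40
Pr(exercise) under Q = N(−d₂) = N(0.40) = 0.6554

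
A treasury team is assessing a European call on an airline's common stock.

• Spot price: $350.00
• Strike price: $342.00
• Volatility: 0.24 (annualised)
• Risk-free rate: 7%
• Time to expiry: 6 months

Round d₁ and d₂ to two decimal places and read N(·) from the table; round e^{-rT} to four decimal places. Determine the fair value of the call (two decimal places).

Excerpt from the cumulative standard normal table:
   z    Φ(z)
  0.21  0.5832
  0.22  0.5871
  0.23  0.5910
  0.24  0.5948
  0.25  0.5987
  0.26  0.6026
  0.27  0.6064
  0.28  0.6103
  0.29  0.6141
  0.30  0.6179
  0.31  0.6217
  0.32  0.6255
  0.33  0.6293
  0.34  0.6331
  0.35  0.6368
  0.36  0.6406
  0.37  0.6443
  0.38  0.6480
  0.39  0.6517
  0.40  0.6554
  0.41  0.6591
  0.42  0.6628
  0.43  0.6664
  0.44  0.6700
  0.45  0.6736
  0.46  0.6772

σ√T = 0.24·√0.5 = 0.1697
d₁ = [ln(350/342) + (0.07 + 0.24²/2)·0.5] / 0.1697 = [0.0231 + 0.0494] / 0.1697 = 0.4273 → 0.43
d₂ = d₁ − σ√T = 0.4273 − 0.1697 = 0.2576 → 0.26
exp(−rT) = exp(−0.07·0.5) = 0.9656
N(d₁) = N(0.43) = 0.6664;  N(d₂) = N(0.26) = 0.6026
C = 350·0.6664 − 342·0.9656·0.6026 = 233.2400 − 198.9997 = 34.2403

$34.24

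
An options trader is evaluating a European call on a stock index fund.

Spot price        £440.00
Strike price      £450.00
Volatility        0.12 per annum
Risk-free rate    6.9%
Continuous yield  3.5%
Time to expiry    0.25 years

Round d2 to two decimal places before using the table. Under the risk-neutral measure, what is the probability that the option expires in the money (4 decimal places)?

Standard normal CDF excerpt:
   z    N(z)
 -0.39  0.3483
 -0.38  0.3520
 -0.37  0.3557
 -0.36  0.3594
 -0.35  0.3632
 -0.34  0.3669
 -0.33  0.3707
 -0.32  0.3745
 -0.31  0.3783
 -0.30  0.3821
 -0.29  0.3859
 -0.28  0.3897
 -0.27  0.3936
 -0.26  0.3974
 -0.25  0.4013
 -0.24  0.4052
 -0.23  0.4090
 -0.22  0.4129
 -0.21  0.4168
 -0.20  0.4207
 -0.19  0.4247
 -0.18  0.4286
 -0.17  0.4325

σ√T = 0.12 × 0.5000 = 0.0600
d₁ = [ln(440/450) + (0.069 − 0.035 + 0.12²/2)·0.25] / 0.0600 = [-0.0225 + 0.0103] / 0.0600 = -0.2029 ⇒ -0.20
d₂ = d₁ − σ√T = -0.2029 − 0.0600 = -0.2629 ⇒ -0.26
Pr(exercise) under Q = N(d₂) = 0.3974

0.3974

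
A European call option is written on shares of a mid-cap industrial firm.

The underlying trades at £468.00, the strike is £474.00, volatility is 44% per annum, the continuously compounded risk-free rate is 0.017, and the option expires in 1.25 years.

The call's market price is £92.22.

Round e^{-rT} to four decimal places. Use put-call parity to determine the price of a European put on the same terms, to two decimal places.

£88.27

e^(−rT) = e^(−0.017·1.25) = 0.9790
Put-call parity: C − P = S − K·e^(−rT) = 468 − 474·0.9790 = 468 − 464.0460 = 3.9540
P = C − (C − P) = 92.22 − (3.9540) = 88.2660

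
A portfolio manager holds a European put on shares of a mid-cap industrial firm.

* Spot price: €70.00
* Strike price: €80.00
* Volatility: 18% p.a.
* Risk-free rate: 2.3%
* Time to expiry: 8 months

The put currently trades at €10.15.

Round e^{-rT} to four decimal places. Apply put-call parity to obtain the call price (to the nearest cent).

€1.37

exp(−rT) = exp(−0.023·0.6667) = 0.9848
Put-call parity: C − P = S − K·e^(−rT) = 70 − 80·0.9848 = 70 − 78.7840 = -8.7840
C = P + (C − P) = 10.15 + (-8.7840) = 1.3660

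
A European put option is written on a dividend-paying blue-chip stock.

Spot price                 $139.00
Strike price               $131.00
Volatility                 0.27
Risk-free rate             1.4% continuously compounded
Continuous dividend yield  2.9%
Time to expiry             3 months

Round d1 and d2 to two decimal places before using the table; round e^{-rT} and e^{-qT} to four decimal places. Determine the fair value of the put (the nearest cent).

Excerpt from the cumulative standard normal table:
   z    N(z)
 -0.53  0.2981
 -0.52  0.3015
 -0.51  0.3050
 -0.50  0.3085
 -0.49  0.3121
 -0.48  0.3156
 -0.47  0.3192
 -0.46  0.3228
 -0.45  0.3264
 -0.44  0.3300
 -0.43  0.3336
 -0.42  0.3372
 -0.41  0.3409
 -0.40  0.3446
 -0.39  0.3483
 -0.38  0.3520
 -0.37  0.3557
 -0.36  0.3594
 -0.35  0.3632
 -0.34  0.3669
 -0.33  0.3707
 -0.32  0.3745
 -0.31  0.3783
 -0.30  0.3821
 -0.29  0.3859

σ√T = 0.27 × 0.5000 = 0.1350
ln(S/K) + (r − q + σ²/2)T = ln(139/131) + (0.014 − 0.029 + 0.27²/2)·0.25 = 0.0593 + 0.0054 = 0.0646
d₁ = 0.0646 / 0.1350 = 0.4788 → 0.48
d₂ = d₁ − σ√T = 0.4788 − 0.1350 = 0.3438 → 0.34
e^(−qT) = e^(−0.029·0.25) = 0.9928;  e^(−rT) = e^(−0.014·0.25) = 0.9965
N(−d₂) = N(-0.34) = 0.3669;  N(−d₁) = N(-0.48) = 0.3156
P = 131·0.9965·0.3669 − 139·0.9928·0.3156 = 47.8957 − 43.5525 = 4.3431

$4.34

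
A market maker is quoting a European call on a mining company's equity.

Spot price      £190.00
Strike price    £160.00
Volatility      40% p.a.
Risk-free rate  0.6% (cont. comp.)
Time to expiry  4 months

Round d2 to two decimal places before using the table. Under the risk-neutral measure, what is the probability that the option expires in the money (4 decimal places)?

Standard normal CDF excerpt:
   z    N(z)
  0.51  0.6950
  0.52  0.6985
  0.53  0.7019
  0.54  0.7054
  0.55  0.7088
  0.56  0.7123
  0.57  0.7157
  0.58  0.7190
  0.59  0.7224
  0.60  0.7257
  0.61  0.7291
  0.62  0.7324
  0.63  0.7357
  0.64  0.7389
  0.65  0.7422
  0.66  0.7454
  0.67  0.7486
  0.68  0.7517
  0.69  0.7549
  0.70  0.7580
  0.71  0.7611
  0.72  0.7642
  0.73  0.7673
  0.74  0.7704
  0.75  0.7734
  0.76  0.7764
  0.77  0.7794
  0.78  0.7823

0.7389

σ√T = 0.4·√0.3333 = 0.2309
d₁ = [ln(190/160) + (0.006 + 0.4²/2)·0.3333] / 0.2309 = [0.1719 + 0.0287] / 0.2309 = 0.8683 ⇒ 0.87
d₂ = d₁ − σ√T = 0.8683 − 0.2309 = 0.6373 ⇒ 0.64
Pr(exercise) under Q = N(d₂) = 0.7389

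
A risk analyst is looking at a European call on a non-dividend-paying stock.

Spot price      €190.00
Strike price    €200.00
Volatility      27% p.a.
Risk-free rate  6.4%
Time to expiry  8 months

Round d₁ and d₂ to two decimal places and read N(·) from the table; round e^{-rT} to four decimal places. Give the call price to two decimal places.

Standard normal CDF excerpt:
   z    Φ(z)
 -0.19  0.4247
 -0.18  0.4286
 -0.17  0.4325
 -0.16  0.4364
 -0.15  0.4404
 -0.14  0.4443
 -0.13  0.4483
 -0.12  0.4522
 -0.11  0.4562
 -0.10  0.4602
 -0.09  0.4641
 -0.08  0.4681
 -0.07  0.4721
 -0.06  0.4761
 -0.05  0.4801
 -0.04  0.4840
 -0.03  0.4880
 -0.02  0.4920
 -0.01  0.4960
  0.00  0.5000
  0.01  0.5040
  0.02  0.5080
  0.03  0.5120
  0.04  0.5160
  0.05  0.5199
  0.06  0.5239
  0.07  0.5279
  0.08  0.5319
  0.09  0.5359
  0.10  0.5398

€15.90

T = 0.6667;  σ√T = 0.2205
ln(S/K) + (r + σ²/2)T = ln(190/200) + (0.064 + 0.27²/2)·0.6667 = -0.0513 + 0.0670 = 0.0157
d₁ = 0.0157 / 0.2205 = 0.0711 ⇒ 0.07
d₂ = d₁ − σ√T = 0.0711 − 0.2205 = -0.1494 ⇒ -0.15
e^(−rT) = e^(−0.064·0.6667) = 0.9582
N(d₁) = N(0.07) = 0.5279;  N(d₂) = N(-0.15) = 0.4404
C = 190·0.5279 − 200·0.9582·0.4404 = 100.3010 − 84.3983 = 15.9027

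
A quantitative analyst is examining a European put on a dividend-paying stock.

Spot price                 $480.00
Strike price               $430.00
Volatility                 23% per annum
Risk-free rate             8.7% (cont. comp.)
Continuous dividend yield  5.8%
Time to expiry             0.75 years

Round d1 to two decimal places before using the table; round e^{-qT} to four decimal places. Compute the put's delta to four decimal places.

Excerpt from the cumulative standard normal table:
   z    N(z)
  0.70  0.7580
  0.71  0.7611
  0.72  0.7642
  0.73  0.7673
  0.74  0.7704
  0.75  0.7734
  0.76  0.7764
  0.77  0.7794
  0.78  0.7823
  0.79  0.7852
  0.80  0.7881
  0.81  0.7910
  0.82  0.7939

σ√T = 0.23·√0.75 = 0.1992
d₁ = [ln(480/430) + (0.087 − 0.058 + ½·0.23²)·0.75] / (σ√T) = (0.1100 + 0.0416) / 0.1992 = 0.7610 → 0.76
N(d₁) = N(0.76) = 0.7764
Δ_put = exp(−qT)·(N(d₁) − 1) = 0.9574·(0.7764 − 1) = -0.2141

-0.2141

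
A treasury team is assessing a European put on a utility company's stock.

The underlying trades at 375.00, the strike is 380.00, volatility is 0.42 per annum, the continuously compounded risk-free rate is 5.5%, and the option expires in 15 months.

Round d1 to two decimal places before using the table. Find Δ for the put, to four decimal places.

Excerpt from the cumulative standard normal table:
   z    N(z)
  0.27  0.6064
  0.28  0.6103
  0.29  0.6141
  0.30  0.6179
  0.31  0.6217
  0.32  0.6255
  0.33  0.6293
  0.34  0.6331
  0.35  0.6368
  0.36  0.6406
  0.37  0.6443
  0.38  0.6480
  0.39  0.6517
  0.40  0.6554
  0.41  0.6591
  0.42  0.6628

σ√T = 0.42·√1.25 = 0.4696
ln(S/K) + (r + σ²/2)T = ln(375/380) + (0.055 + 0.42²/2)·1.25 = -0.0132 + 0.1790 = 0.1658
d₁ = 0.1658 / 0.4696 = 0.3530 which rounds to 0.35
N(d₁) = N(0.35) = 0.6368
Δ_put = N(d₁) − 1 = 0.6368 − 1 = -0.3632

-0.3632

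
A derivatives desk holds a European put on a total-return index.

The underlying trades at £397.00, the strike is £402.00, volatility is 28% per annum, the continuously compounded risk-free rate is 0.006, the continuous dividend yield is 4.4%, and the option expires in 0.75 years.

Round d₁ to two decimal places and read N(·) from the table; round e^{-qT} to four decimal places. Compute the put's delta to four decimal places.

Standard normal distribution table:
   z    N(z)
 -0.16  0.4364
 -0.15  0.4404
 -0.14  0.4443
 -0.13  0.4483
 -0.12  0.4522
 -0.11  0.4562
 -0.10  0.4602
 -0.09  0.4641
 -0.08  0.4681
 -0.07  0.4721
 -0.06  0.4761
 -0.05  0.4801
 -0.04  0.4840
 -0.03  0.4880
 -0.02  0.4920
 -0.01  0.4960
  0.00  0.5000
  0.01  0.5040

σ√T = 0.28 × 0.8660 = 0.2425
d₁ = [ln(397/402) + (0.006 − 0.044 + ½·0.28²)·0.75] / (σ√T) = (-0.0125 + 0.0009) / 0.2425 = -0.0479 ⇒ -0.05
N(d₁) = N(-0.05) = 0.4801
Δ_put = e^(−qT)·(N(d₁) − 1) = 0.9675·(0.4801 − 1) = -0.5030

-0.5030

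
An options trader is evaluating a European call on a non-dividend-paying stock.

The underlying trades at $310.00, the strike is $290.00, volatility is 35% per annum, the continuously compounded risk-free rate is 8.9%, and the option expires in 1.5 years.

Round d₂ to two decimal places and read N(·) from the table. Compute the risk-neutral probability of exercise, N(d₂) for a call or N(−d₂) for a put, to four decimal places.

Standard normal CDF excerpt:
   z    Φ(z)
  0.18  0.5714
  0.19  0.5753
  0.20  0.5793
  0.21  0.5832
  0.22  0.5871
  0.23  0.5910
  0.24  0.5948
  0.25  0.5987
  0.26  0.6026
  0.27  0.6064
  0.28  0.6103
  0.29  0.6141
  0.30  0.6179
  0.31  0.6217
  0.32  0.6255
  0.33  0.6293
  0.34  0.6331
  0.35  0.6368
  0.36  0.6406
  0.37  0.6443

0.5987

T = 1.5;  σ√T = 0.4287
d₁ = [ln(310/290) + (0.089 + ½·0.35²)·1.5] / (σ√T) = (0.0667 + 0.2254) / 0.4287 = 0.6813 ⇒ 0.68
d₂ = 0.6813 − 0.4287 = 0.2527 ⇒ 0.25
Risk-neutral Pr[S_T > K] = N(d₂) = N(0.25) = 0.5987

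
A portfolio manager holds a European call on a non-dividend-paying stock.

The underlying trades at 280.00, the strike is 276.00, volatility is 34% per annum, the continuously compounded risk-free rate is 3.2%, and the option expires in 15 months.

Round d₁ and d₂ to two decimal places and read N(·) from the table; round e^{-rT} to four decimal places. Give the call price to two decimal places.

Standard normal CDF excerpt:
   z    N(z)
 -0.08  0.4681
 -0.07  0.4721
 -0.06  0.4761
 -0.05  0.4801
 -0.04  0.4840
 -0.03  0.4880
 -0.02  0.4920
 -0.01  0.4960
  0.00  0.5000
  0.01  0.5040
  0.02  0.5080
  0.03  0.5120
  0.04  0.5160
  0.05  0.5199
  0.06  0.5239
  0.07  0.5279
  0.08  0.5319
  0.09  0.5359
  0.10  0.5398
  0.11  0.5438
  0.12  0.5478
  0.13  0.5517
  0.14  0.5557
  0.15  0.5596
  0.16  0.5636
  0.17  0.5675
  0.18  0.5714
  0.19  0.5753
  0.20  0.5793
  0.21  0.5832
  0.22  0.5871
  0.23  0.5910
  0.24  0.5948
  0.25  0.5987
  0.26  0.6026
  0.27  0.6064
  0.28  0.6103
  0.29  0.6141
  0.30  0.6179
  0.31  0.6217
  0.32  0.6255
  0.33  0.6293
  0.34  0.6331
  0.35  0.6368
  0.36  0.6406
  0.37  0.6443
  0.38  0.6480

48.89

T = 1.25;  σ√T = 0.3801
d₁ = [ln(280/276) + (0.032 + ½·0.34²)·1.25] / (σ√T) = (0.0144 + 0.1123) / 0.3801 = 0.3331 which rounds to 0.33
d₂ = 0.3331 − 0.3801 = -0.0470 which rounds to -0.05
exp(−rT) = exp(−0.032·1.25) = 0.9608
N(d₁) = N(0.33) = 0.6293;  N(d₂) = N(-0.05) = 0.4801
C = 280·0.6293 − 276·0.9608·0.4801 = 176.2040 − 127.3133 = 48.8907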